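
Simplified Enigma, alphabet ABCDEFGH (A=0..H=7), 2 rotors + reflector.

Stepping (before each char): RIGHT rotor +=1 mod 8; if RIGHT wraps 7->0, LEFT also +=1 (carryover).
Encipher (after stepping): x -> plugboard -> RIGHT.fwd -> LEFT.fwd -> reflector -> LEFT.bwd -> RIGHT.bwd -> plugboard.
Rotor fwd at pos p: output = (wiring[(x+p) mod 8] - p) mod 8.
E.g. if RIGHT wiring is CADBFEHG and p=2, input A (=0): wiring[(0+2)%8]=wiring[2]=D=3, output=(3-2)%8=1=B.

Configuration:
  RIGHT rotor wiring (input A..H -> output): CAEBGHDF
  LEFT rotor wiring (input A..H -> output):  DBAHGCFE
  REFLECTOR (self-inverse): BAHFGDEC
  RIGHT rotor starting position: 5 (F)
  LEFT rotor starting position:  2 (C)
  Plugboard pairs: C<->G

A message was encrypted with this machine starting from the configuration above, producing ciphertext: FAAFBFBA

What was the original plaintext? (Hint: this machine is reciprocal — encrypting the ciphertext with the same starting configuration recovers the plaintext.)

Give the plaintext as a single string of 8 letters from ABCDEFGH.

Answer: EBCBEHAE

Derivation:
Char 1 ('F'): step: R->6, L=2; F->plug->F->R->D->L->A->refl->B->L'->G->R'->E->plug->E
Char 2 ('A'): step: R->7, L=2; A->plug->A->R->G->L->B->refl->A->L'->D->R'->B->plug->B
Char 3 ('A'): step: R->0, L->3 (L advanced); A->plug->A->R->C->L->H->refl->C->L'->D->R'->G->plug->C
Char 4 ('F'): step: R->1, L=3; F->plug->F->R->C->L->H->refl->C->L'->D->R'->B->plug->B
Char 5 ('B'): step: R->2, L=3; B->plug->B->R->H->L->F->refl->D->L'->B->R'->E->plug->E
Char 6 ('F'): step: R->3, L=3; F->plug->F->R->H->L->F->refl->D->L'->B->R'->H->plug->H
Char 7 ('B'): step: R->4, L=3; B->plug->B->R->D->L->C->refl->H->L'->C->R'->A->plug->A
Char 8 ('A'): step: R->5, L=3; A->plug->A->R->C->L->H->refl->C->L'->D->R'->E->plug->E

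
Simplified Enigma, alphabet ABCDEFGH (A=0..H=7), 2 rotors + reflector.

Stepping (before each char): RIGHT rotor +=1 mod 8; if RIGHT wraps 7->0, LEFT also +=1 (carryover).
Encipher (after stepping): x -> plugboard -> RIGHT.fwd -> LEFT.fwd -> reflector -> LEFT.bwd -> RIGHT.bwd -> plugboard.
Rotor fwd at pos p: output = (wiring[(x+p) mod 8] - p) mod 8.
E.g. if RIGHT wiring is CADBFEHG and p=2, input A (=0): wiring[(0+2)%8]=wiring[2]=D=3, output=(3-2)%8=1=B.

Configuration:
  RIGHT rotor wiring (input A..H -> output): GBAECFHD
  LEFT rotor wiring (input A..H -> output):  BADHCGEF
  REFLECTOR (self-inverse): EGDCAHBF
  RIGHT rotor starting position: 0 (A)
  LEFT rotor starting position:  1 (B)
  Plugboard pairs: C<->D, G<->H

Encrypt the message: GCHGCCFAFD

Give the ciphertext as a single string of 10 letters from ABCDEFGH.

Char 1 ('G'): step: R->1, L=1; G->plug->H->R->F->L->D->refl->C->L'->B->R'->D->plug->C
Char 2 ('C'): step: R->2, L=1; C->plug->D->R->D->L->B->refl->G->L'->C->R'->B->plug->B
Char 3 ('H'): step: R->3, L=1; H->plug->G->R->G->L->E->refl->A->L'->H->R'->B->plug->B
Char 4 ('G'): step: R->4, L=1; G->plug->H->R->A->L->H->refl->F->L'->E->R'->G->plug->H
Char 5 ('C'): step: R->5, L=1; C->plug->D->R->B->L->C->refl->D->L'->F->R'->H->plug->G
Char 6 ('C'): step: R->6, L=1; C->plug->D->R->D->L->B->refl->G->L'->C->R'->E->plug->E
Char 7 ('F'): step: R->7, L=1; F->plug->F->R->D->L->B->refl->G->L'->C->R'->C->plug->D
Char 8 ('A'): step: R->0, L->2 (L advanced); A->plug->A->R->G->L->H->refl->F->L'->B->R'->B->plug->B
Char 9 ('F'): step: R->1, L=2; F->plug->F->R->G->L->H->refl->F->L'->B->R'->D->plug->C
Char 10 ('D'): step: R->2, L=2; D->plug->C->R->A->L->B->refl->G->L'->H->R'->H->plug->G

Answer: CBBHGEDBCG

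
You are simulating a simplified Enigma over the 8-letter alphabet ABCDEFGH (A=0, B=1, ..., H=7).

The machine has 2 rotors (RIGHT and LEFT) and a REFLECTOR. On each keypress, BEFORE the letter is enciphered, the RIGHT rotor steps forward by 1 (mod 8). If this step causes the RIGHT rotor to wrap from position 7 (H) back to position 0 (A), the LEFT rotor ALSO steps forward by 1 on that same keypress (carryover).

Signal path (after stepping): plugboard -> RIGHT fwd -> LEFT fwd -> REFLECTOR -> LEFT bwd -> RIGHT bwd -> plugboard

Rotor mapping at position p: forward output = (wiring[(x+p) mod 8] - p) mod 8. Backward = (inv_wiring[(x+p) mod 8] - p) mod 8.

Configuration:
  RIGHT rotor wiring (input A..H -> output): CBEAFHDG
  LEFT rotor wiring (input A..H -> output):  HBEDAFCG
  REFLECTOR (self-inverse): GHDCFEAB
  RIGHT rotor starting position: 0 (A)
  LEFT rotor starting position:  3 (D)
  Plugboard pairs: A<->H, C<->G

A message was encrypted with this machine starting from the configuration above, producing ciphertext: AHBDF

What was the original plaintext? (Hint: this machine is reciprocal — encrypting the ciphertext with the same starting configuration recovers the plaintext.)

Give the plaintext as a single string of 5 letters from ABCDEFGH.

Char 1 ('A'): step: R->1, L=3; A->plug->H->R->B->L->F->refl->E->L'->F->R'->G->plug->C
Char 2 ('H'): step: R->2, L=3; H->plug->A->R->C->L->C->refl->D->L'->E->R'->F->plug->F
Char 3 ('B'): step: R->3, L=3; B->plug->B->R->C->L->C->refl->D->L'->E->R'->C->plug->G
Char 4 ('D'): step: R->4, L=3; D->plug->D->R->C->L->C->refl->D->L'->E->R'->H->plug->A
Char 5 ('F'): step: R->5, L=3; F->plug->F->R->H->L->B->refl->H->L'->D->R'->G->plug->C

Answer: CFGAC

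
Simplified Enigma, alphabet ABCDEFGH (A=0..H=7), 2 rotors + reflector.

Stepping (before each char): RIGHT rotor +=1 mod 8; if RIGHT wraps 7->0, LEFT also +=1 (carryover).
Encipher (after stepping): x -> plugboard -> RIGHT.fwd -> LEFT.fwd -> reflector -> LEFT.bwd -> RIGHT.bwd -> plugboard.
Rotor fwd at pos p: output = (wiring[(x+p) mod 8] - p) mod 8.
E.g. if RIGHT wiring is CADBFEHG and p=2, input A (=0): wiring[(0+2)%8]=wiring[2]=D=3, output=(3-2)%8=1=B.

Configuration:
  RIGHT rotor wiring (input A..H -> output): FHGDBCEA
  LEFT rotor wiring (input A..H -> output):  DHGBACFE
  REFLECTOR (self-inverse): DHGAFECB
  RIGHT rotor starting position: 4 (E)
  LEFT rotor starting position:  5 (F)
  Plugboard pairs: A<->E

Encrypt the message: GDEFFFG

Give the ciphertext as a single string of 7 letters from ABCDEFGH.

Char 1 ('G'): step: R->5, L=5; G->plug->G->R->G->L->E->refl->F->L'->A->R'->D->plug->D
Char 2 ('D'): step: R->6, L=5; D->plug->D->R->B->L->A->refl->D->L'->H->R'->C->plug->C
Char 3 ('E'): step: R->7, L=5; E->plug->A->R->B->L->A->refl->D->L'->H->R'->D->plug->D
Char 4 ('F'): step: R->0, L->6 (L advanced); F->plug->F->R->C->L->F->refl->E->L'->H->R'->B->plug->B
Char 5 ('F'): step: R->1, L=6; F->plug->F->R->D->L->B->refl->H->L'->A->R'->D->plug->D
Char 6 ('F'): step: R->2, L=6; F->plug->F->R->G->L->C->refl->G->L'->B->R'->B->plug->B
Char 7 ('G'): step: R->3, L=6; G->plug->G->R->E->L->A->refl->D->L'->F->R'->E->plug->A

Answer: DCDBDBA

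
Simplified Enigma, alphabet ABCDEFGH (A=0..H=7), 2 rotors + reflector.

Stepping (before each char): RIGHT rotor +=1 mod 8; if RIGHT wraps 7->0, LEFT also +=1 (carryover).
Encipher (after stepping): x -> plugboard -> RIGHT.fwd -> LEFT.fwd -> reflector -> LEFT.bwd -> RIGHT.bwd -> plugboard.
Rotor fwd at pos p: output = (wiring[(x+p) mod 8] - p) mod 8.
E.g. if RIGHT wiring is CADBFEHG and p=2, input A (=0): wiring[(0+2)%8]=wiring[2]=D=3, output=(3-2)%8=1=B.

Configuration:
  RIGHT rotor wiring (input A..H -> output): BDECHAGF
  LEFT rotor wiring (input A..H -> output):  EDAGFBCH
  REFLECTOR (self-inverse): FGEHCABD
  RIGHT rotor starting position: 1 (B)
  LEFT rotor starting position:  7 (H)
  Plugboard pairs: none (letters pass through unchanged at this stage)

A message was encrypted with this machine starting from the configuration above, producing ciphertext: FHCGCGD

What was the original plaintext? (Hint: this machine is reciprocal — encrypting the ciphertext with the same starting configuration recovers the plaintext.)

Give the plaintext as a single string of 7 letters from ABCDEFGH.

Answer: CGHADFC

Derivation:
Char 1 ('F'): step: R->2, L=7; F->plug->F->R->D->L->B->refl->G->L'->F->R'->C->plug->C
Char 2 ('H'): step: R->3, L=7; H->plug->H->R->B->L->F->refl->A->L'->A->R'->G->plug->G
Char 3 ('C'): step: R->4, L=7; C->plug->C->R->C->L->E->refl->C->L'->G->R'->H->plug->H
Char 4 ('G'): step: R->5, L=7; G->plug->G->R->F->L->G->refl->B->L'->D->R'->A->plug->A
Char 5 ('C'): step: R->6, L=7; C->plug->C->R->D->L->B->refl->G->L'->F->R'->D->plug->D
Char 6 ('G'): step: R->7, L=7; G->plug->G->R->B->L->F->refl->A->L'->A->R'->F->plug->F
Char 7 ('D'): step: R->0, L->0 (L advanced); D->plug->D->R->C->L->A->refl->F->L'->E->R'->C->plug->C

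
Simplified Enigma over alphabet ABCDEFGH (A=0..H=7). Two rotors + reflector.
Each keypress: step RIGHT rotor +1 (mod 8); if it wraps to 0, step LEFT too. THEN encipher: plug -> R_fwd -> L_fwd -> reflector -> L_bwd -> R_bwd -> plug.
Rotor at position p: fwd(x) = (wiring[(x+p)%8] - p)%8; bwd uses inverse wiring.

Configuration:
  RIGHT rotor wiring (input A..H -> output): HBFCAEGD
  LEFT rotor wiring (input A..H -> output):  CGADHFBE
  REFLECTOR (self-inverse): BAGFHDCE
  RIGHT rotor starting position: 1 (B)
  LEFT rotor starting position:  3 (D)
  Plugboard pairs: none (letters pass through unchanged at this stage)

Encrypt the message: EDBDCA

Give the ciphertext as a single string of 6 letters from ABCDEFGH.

Answer: BHAHBB

Derivation:
Char 1 ('E'): step: R->2, L=3; E->plug->E->R->E->L->B->refl->A->L'->A->R'->B->plug->B
Char 2 ('D'): step: R->3, L=3; D->plug->D->R->D->L->G->refl->C->L'->C->R'->H->plug->H
Char 3 ('B'): step: R->4, L=3; B->plug->B->R->A->L->A->refl->B->L'->E->R'->A->plug->A
Char 4 ('D'): step: R->5, L=3; D->plug->D->R->C->L->C->refl->G->L'->D->R'->H->plug->H
Char 5 ('C'): step: R->6, L=3; C->plug->C->R->B->L->E->refl->H->L'->F->R'->B->plug->B
Char 6 ('A'): step: R->7, L=3; A->plug->A->R->E->L->B->refl->A->L'->A->R'->B->plug->B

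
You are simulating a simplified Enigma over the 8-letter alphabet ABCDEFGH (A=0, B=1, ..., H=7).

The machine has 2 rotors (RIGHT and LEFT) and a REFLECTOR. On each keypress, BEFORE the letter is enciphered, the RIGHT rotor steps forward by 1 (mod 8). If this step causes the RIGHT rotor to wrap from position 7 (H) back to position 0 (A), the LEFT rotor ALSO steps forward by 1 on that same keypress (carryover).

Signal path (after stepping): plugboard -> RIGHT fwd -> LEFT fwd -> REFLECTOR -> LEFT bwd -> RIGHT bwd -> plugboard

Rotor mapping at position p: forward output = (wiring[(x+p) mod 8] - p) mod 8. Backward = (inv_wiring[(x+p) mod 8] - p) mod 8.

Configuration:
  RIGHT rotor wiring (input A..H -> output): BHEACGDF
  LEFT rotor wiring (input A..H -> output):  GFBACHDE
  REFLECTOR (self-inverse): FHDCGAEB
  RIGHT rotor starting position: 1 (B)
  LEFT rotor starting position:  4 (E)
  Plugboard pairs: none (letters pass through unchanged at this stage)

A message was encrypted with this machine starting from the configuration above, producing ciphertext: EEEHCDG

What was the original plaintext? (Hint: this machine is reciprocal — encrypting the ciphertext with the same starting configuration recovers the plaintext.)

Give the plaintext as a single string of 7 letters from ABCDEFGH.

Answer: DABEEBE

Derivation:
Char 1 ('E'): step: R->2, L=4; E->plug->E->R->B->L->D->refl->C->L'->E->R'->D->plug->D
Char 2 ('E'): step: R->3, L=4; E->plug->E->R->C->L->H->refl->B->L'->F->R'->A->plug->A
Char 3 ('E'): step: R->4, L=4; E->plug->E->R->F->L->B->refl->H->L'->C->R'->B->plug->B
Char 4 ('H'): step: R->5, L=4; H->plug->H->R->F->L->B->refl->H->L'->C->R'->E->plug->E
Char 5 ('C'): step: R->6, L=4; C->plug->C->R->D->L->A->refl->F->L'->G->R'->E->plug->E
Char 6 ('D'): step: R->7, L=4; D->plug->D->R->F->L->B->refl->H->L'->C->R'->B->plug->B
Char 7 ('G'): step: R->0, L->5 (L advanced); G->plug->G->R->D->L->B->refl->H->L'->C->R'->E->plug->E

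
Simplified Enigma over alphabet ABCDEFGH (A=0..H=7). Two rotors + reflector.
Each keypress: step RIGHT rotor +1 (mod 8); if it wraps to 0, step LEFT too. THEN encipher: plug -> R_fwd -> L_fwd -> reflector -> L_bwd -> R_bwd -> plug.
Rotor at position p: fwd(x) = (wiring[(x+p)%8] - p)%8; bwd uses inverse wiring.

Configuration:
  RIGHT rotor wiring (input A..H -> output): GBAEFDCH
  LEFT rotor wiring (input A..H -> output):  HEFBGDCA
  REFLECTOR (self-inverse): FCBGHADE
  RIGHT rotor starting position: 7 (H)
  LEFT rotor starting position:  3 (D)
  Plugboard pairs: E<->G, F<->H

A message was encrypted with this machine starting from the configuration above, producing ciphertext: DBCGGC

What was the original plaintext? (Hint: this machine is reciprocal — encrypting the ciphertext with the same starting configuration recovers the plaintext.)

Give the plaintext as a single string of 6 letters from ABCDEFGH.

Answer: EFDBEG

Derivation:
Char 1 ('D'): step: R->0, L->4 (L advanced); D->plug->D->R->E->L->D->refl->G->L'->C->R'->G->plug->E
Char 2 ('B'): step: R->1, L=4; B->plug->B->R->H->L->F->refl->A->L'->F->R'->H->plug->F
Char 3 ('C'): step: R->2, L=4; C->plug->C->R->D->L->E->refl->H->L'->B->R'->D->plug->D
Char 4 ('G'): step: R->3, L=4; G->plug->E->R->E->L->D->refl->G->L'->C->R'->B->plug->B
Char 5 ('G'): step: R->4, L=4; G->plug->E->R->C->L->G->refl->D->L'->E->R'->G->plug->E
Char 6 ('C'): step: R->5, L=4; C->plug->C->R->C->L->G->refl->D->L'->E->R'->E->plug->G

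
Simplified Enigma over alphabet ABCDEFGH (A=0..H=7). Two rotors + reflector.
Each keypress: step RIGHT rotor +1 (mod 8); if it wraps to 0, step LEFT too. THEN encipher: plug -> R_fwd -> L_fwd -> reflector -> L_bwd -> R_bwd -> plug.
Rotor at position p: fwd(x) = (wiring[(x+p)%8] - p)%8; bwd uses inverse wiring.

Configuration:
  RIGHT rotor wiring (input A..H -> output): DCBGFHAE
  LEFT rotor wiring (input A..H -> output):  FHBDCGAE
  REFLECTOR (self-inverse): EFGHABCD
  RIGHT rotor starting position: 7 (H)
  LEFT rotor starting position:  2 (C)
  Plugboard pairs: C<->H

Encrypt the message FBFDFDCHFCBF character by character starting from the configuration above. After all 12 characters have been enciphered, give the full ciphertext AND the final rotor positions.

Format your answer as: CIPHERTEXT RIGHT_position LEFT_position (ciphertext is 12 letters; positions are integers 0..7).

Char 1 ('F'): step: R->0, L->3 (L advanced); F->plug->F->R->H->L->G->refl->C->L'->F->R'->E->plug->E
Char 2 ('B'): step: R->1, L=3; B->plug->B->R->A->L->A->refl->E->L'->G->R'->E->plug->E
Char 3 ('F'): step: R->2, L=3; F->plug->F->R->C->L->D->refl->H->L'->B->R'->G->plug->G
Char 4 ('D'): step: R->3, L=3; D->plug->D->R->F->L->C->refl->G->L'->H->R'->G->plug->G
Char 5 ('F'): step: R->4, L=3; F->plug->F->R->G->L->E->refl->A->L'->A->R'->D->plug->D
Char 6 ('D'): step: R->5, L=3; D->plug->D->R->G->L->E->refl->A->L'->A->R'->H->plug->C
Char 7 ('C'): step: R->6, L=3; C->plug->H->R->B->L->H->refl->D->L'->C->R'->A->plug->A
Char 8 ('H'): step: R->7, L=3; H->plug->C->R->D->L->F->refl->B->L'->E->R'->B->plug->B
Char 9 ('F'): step: R->0, L->4 (L advanced); F->plug->F->R->H->L->H->refl->D->L'->F->R'->E->plug->E
Char 10 ('C'): step: R->1, L=4; C->plug->H->R->C->L->E->refl->A->L'->D->R'->G->plug->G
Char 11 ('B'): step: R->2, L=4; B->plug->B->R->E->L->B->refl->F->L'->G->R'->E->plug->E
Char 12 ('F'): step: R->3, L=4; F->plug->F->R->A->L->G->refl->C->L'->B->R'->E->plug->E
Final: ciphertext=EEGGDCABEGEE, RIGHT=3, LEFT=4

Answer: EEGGDCABEGEE 3 4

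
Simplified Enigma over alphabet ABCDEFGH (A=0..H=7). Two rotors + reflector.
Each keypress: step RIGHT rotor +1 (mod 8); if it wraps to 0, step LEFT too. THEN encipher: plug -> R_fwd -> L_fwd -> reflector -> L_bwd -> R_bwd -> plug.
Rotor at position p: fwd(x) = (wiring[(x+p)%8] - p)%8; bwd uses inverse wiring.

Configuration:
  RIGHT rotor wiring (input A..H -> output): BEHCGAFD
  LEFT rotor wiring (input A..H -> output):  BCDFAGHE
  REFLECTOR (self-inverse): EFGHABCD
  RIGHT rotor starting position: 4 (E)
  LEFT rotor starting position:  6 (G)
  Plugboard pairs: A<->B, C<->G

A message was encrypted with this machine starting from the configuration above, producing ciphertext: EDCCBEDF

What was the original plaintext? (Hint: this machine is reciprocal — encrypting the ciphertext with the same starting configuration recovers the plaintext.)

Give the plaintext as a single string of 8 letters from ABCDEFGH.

Answer: BEHFECFE

Derivation:
Char 1 ('E'): step: R->5, L=6; E->plug->E->R->H->L->A->refl->E->L'->D->R'->A->plug->B
Char 2 ('D'): step: R->6, L=6; D->plug->D->R->G->L->C->refl->G->L'->B->R'->E->plug->E
Char 3 ('C'): step: R->7, L=6; C->plug->G->R->B->L->G->refl->C->L'->G->R'->H->plug->H
Char 4 ('C'): step: R->0, L->7 (L advanced); C->plug->G->R->F->L->B->refl->F->L'->A->R'->F->plug->F
Char 5 ('B'): step: R->1, L=7; B->plug->A->R->D->L->E->refl->A->L'->H->R'->E->plug->E
Char 6 ('E'): step: R->2, L=7; E->plug->E->R->D->L->E->refl->A->L'->H->R'->G->plug->C
Char 7 ('D'): step: R->3, L=7; D->plug->D->R->C->L->D->refl->H->L'->G->R'->F->plug->F
Char 8 ('F'): step: R->4, L=7; F->plug->F->R->A->L->F->refl->B->L'->F->R'->E->plug->E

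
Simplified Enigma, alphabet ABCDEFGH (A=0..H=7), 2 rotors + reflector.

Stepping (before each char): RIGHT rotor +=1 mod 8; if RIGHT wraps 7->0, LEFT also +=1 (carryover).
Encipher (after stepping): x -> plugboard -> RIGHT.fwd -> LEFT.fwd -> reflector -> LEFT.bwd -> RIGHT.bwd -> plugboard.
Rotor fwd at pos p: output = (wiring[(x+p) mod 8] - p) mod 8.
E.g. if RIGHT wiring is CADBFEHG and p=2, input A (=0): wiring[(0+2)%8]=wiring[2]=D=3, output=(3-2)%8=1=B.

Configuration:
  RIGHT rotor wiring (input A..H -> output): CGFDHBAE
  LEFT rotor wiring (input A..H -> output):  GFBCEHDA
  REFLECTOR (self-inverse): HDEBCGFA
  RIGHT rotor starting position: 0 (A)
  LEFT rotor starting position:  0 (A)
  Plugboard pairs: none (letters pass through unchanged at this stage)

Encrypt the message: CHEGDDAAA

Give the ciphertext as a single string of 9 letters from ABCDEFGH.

Answer: DAADCGCDE

Derivation:
Char 1 ('C'): step: R->1, L=0; C->plug->C->R->C->L->B->refl->D->L'->G->R'->D->plug->D
Char 2 ('H'): step: R->2, L=0; H->plug->H->R->E->L->E->refl->C->L'->D->R'->A->plug->A
Char 3 ('E'): step: R->3, L=0; E->plug->E->R->B->L->F->refl->G->L'->A->R'->A->plug->A
Char 4 ('G'): step: R->4, L=0; G->plug->G->R->B->L->F->refl->G->L'->A->R'->D->plug->D
Char 5 ('D'): step: R->5, L=0; D->plug->D->R->F->L->H->refl->A->L'->H->R'->C->plug->C
Char 6 ('D'): step: R->6, L=0; D->plug->D->R->A->L->G->refl->F->L'->B->R'->G->plug->G
Char 7 ('A'): step: R->7, L=0; A->plug->A->R->F->L->H->refl->A->L'->H->R'->C->plug->C
Char 8 ('A'): step: R->0, L->1 (L advanced); A->plug->A->R->C->L->B->refl->D->L'->D->R'->D->plug->D
Char 9 ('A'): step: R->1, L=1; A->plug->A->R->F->L->C->refl->E->L'->A->R'->E->plug->E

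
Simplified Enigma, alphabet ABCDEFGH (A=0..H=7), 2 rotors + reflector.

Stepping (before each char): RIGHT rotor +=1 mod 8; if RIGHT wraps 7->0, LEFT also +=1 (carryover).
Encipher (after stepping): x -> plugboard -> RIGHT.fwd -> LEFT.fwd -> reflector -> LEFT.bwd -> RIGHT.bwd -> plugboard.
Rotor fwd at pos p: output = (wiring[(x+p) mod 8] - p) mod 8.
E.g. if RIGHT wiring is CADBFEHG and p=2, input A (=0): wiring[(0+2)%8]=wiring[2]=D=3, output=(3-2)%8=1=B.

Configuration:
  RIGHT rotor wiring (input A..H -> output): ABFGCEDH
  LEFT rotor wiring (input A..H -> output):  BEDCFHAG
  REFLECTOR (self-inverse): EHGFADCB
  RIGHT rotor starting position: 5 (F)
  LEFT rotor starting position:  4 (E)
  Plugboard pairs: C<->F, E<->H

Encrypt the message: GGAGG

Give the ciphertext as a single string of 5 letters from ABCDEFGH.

Answer: BFFDH

Derivation:
Char 1 ('G'): step: R->6, L=4; G->plug->G->R->E->L->F->refl->D->L'->B->R'->B->plug->B
Char 2 ('G'): step: R->7, L=4; G->plug->G->R->F->L->A->refl->E->L'->C->R'->C->plug->F
Char 3 ('A'): step: R->0, L->5 (L advanced); A->plug->A->R->A->L->C->refl->G->L'->F->R'->C->plug->F
Char 4 ('G'): step: R->1, L=5; G->plug->G->R->G->L->F->refl->D->L'->B->R'->D->plug->D
Char 5 ('G'): step: R->2, L=5; G->plug->G->R->G->L->F->refl->D->L'->B->R'->E->plug->H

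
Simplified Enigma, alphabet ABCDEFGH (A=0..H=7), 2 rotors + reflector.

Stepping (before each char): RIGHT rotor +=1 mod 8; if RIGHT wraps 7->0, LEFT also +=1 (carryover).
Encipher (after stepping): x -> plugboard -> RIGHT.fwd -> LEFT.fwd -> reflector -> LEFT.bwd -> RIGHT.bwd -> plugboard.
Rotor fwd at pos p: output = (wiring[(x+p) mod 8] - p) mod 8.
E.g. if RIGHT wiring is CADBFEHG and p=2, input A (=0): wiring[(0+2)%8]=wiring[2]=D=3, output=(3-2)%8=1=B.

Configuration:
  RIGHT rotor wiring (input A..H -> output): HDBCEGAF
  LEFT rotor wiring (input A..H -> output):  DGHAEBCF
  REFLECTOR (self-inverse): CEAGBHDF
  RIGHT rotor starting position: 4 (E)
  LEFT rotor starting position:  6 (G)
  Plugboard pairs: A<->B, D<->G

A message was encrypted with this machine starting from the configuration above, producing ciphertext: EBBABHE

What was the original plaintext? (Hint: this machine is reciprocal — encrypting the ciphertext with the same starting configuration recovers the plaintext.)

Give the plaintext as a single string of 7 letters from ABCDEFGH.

Char 1 ('E'): step: R->5, L=6; E->plug->E->R->G->L->G->refl->D->L'->H->R'->H->plug->H
Char 2 ('B'): step: R->6, L=6; B->plug->A->R->C->L->F->refl->H->L'->B->R'->C->plug->C
Char 3 ('B'): step: R->7, L=6; B->plug->A->R->G->L->G->refl->D->L'->H->R'->G->plug->D
Char 4 ('A'): step: R->0, L->7 (L advanced); A->plug->B->R->D->L->A->refl->C->L'->G->R'->F->plug->F
Char 5 ('B'): step: R->1, L=7; B->plug->A->R->C->L->H->refl->F->L'->F->R'->E->plug->E
Char 6 ('H'): step: R->2, L=7; H->plug->H->R->B->L->E->refl->B->L'->E->R'->D->plug->G
Char 7 ('E'): step: R->3, L=7; E->plug->E->R->C->L->H->refl->F->L'->F->R'->D->plug->G

Answer: HCDFEGG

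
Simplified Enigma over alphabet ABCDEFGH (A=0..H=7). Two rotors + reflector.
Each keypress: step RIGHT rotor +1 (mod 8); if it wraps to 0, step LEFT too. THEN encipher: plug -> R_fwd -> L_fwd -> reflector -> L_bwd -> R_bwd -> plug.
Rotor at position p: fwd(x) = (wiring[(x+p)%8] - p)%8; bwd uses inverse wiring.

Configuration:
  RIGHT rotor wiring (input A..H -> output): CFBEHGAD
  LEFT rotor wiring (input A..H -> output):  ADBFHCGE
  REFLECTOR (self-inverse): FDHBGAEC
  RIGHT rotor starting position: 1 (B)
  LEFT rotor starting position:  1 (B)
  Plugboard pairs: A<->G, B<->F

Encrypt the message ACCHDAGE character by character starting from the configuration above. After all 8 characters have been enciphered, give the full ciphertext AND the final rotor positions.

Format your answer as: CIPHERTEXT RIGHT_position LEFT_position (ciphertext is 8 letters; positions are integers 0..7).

Char 1 ('A'): step: R->2, L=1; A->plug->G->R->A->L->C->refl->H->L'->H->R'->A->plug->G
Char 2 ('C'): step: R->3, L=1; C->plug->C->R->D->L->G->refl->E->L'->C->R'->G->plug->A
Char 3 ('C'): step: R->4, L=1; C->plug->C->R->E->L->B->refl->D->L'->G->R'->E->plug->E
Char 4 ('H'): step: R->5, L=1; H->plug->H->R->C->L->E->refl->G->L'->D->R'->B->plug->F
Char 5 ('D'): step: R->6, L=1; D->plug->D->R->H->L->H->refl->C->L'->A->R'->H->plug->H
Char 6 ('A'): step: R->7, L=1; A->plug->G->R->H->L->H->refl->C->L'->A->R'->F->plug->B
Char 7 ('G'): step: R->0, L->2 (L advanced); G->plug->A->R->C->L->F->refl->A->L'->D->R'->H->plug->H
Char 8 ('E'): step: R->1, L=2; E->plug->E->R->F->L->C->refl->H->L'->A->R'->B->plug->F
Final: ciphertext=GAEFHBHF, RIGHT=1, LEFT=2

Answer: GAEFHBHF 1 2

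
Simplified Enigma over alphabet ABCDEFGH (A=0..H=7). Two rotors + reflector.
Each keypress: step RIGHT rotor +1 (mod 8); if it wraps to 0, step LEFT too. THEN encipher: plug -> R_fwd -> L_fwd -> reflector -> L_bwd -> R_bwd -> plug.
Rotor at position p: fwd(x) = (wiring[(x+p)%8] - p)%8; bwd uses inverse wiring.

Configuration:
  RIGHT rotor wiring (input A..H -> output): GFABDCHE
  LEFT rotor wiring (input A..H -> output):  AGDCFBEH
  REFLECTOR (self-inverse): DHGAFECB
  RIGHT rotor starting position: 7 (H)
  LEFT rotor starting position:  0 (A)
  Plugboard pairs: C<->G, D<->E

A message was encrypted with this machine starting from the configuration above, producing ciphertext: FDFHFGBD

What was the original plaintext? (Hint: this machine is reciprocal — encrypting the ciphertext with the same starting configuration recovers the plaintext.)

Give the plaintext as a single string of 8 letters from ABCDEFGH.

Answer: CFBEBBAB

Derivation:
Char 1 ('F'): step: R->0, L->1 (L advanced); F->plug->F->R->C->L->B->refl->H->L'->H->R'->G->plug->C
Char 2 ('D'): step: R->1, L=1; D->plug->E->R->B->L->C->refl->G->L'->G->R'->F->plug->F
Char 3 ('F'): step: R->2, L=1; F->plug->F->R->C->L->B->refl->H->L'->H->R'->B->plug->B
Char 4 ('H'): step: R->3, L=1; H->plug->H->R->F->L->D->refl->A->L'->E->R'->D->plug->E
Char 5 ('F'): step: R->4, L=1; F->plug->F->R->B->L->C->refl->G->L'->G->R'->B->plug->B
Char 6 ('G'): step: R->5, L=1; G->plug->C->R->H->L->H->refl->B->L'->C->R'->B->plug->B
Char 7 ('B'): step: R->6, L=1; B->plug->B->R->G->L->G->refl->C->L'->B->R'->A->plug->A
Char 8 ('D'): step: R->7, L=1; D->plug->E->R->C->L->B->refl->H->L'->H->R'->B->plug->B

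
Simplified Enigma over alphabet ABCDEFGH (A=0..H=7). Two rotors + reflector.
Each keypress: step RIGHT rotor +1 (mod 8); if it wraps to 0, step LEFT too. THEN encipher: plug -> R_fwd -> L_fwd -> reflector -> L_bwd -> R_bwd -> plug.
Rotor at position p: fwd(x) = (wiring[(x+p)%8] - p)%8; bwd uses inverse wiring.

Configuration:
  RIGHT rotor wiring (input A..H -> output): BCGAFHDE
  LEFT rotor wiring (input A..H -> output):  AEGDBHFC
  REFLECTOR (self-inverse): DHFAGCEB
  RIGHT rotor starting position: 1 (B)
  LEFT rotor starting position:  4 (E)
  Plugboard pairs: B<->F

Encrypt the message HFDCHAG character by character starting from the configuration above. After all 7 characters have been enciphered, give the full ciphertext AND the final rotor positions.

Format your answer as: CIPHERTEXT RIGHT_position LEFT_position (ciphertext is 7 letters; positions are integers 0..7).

Answer: FGBAAEA 0 5

Derivation:
Char 1 ('H'): step: R->2, L=4; H->plug->H->R->A->L->F->refl->C->L'->G->R'->B->plug->F
Char 2 ('F'): step: R->3, L=4; F->plug->B->R->C->L->B->refl->H->L'->H->R'->G->plug->G
Char 3 ('D'): step: R->4, L=4; D->plug->D->R->A->L->F->refl->C->L'->G->R'->F->plug->B
Char 4 ('C'): step: R->5, L=4; C->plug->C->R->H->L->H->refl->B->L'->C->R'->A->plug->A
Char 5 ('H'): step: R->6, L=4; H->plug->H->R->B->L->D->refl->A->L'->F->R'->A->plug->A
Char 6 ('A'): step: R->7, L=4; A->plug->A->R->F->L->A->refl->D->L'->B->R'->E->plug->E
Char 7 ('G'): step: R->0, L->5 (L advanced); G->plug->G->R->D->L->D->refl->A->L'->B->R'->A->plug->A
Final: ciphertext=FGBAAEA, RIGHT=0, LEFT=5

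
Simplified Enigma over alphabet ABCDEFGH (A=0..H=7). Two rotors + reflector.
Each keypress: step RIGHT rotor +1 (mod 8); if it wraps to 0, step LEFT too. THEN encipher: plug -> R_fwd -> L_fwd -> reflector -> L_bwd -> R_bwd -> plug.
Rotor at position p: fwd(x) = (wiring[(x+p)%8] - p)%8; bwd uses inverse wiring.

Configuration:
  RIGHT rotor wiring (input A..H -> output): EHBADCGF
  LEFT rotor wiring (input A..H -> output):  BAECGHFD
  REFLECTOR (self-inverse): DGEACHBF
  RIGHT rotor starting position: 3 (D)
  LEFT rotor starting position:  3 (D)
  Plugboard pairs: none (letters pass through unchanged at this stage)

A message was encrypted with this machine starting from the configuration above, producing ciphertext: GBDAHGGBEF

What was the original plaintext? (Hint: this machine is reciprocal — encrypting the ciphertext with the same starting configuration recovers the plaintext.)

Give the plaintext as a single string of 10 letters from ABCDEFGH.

Answer: AFHCDHAAGG

Derivation:
Char 1 ('G'): step: R->4, L=3; G->plug->G->R->F->L->G->refl->B->L'->H->R'->A->plug->A
Char 2 ('B'): step: R->5, L=3; B->plug->B->R->B->L->D->refl->A->L'->E->R'->F->plug->F
Char 3 ('D'): step: R->6, L=3; D->plug->D->R->B->L->D->refl->A->L'->E->R'->H->plug->H
Char 4 ('A'): step: R->7, L=3; A->plug->A->R->G->L->F->refl->H->L'->A->R'->C->plug->C
Char 5 ('H'): step: R->0, L->4 (L advanced); H->plug->H->R->F->L->E->refl->C->L'->A->R'->D->plug->D
Char 6 ('G'): step: R->1, L=4; G->plug->G->R->E->L->F->refl->H->L'->D->R'->H->plug->H
Char 7 ('G'): step: R->2, L=4; G->plug->G->R->C->L->B->refl->G->L'->H->R'->A->plug->A
Char 8 ('B'): step: R->3, L=4; B->plug->B->R->A->L->C->refl->E->L'->F->R'->A->plug->A
Char 9 ('E'): step: R->4, L=4; E->plug->E->R->A->L->C->refl->E->L'->F->R'->G->plug->G
Char 10 ('F'): step: R->5, L=4; F->plug->F->R->E->L->F->refl->H->L'->D->R'->G->plug->G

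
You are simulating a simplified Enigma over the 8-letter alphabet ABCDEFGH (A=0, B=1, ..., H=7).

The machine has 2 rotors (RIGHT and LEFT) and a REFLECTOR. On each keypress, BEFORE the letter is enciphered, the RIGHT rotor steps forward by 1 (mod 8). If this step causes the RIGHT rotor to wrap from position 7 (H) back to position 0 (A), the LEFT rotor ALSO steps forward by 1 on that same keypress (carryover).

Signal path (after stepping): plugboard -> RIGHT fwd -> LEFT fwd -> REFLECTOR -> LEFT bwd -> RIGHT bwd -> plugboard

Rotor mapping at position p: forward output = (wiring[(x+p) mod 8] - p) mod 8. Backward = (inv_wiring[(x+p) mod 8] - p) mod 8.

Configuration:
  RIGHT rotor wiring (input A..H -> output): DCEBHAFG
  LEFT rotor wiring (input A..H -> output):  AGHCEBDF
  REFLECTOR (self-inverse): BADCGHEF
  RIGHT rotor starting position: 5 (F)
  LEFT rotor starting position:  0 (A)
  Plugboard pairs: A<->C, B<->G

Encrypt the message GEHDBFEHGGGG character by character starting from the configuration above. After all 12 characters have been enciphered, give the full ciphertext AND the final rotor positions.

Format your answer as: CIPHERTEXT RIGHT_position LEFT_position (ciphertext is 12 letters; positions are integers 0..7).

Answer: ACDCDBBBCEBA 1 2

Derivation:
Char 1 ('G'): step: R->6, L=0; G->plug->B->R->A->L->A->refl->B->L'->F->R'->C->plug->A
Char 2 ('E'): step: R->7, L=0; E->plug->E->R->C->L->H->refl->F->L'->H->R'->A->plug->C
Char 3 ('H'): step: R->0, L->1 (L advanced); H->plug->H->R->G->L->E->refl->G->L'->B->R'->D->plug->D
Char 4 ('D'): step: R->1, L=1; D->plug->D->R->G->L->E->refl->G->L'->B->R'->A->plug->C
Char 5 ('B'): step: R->2, L=1; B->plug->G->R->B->L->G->refl->E->L'->G->R'->D->plug->D
Char 6 ('F'): step: R->3, L=1; F->plug->F->R->A->L->F->refl->H->L'->H->R'->G->plug->B
Char 7 ('E'): step: R->4, L=1; E->plug->E->R->H->L->H->refl->F->L'->A->R'->G->plug->B
Char 8 ('H'): step: R->5, L=1; H->plug->H->R->C->L->B->refl->A->L'->E->R'->G->plug->B
Char 9 ('G'): step: R->6, L=1; G->plug->B->R->A->L->F->refl->H->L'->H->R'->A->plug->C
Char 10 ('G'): step: R->7, L=1; G->plug->B->R->E->L->A->refl->B->L'->C->R'->E->plug->E
Char 11 ('G'): step: R->0, L->2 (L advanced); G->plug->B->R->C->L->C->refl->D->L'->F->R'->G->plug->B
Char 12 ('G'): step: R->1, L=2; G->plug->B->R->D->L->H->refl->F->L'->A->R'->C->plug->A
Final: ciphertext=ACDCDBBBCEBA, RIGHT=1, LEFT=2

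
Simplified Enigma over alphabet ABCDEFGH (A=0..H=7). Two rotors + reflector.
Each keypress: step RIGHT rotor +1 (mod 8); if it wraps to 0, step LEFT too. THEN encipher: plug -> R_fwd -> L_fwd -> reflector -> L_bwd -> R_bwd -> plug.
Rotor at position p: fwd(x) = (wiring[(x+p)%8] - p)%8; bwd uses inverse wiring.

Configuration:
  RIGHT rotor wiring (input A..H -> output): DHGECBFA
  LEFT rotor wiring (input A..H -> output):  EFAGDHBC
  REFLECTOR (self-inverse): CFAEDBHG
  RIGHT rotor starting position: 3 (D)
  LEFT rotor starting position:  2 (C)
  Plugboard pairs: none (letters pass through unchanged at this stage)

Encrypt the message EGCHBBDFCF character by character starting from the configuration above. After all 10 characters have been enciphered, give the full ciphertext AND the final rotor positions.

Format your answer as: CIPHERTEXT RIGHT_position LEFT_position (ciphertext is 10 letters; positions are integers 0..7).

Char 1 ('E'): step: R->4, L=2; E->plug->E->R->H->L->D->refl->E->L'->B->R'->C->plug->C
Char 2 ('G'): step: R->5, L=2; G->plug->G->R->H->L->D->refl->E->L'->B->R'->F->plug->F
Char 3 ('C'): step: R->6, L=2; C->plug->C->R->F->L->A->refl->C->L'->G->R'->F->plug->F
Char 4 ('H'): step: R->7, L=2; H->plug->H->R->G->L->C->refl->A->L'->F->R'->E->plug->E
Char 5 ('B'): step: R->0, L->3 (L advanced); B->plug->B->R->H->L->F->refl->B->L'->F->R'->G->plug->G
Char 6 ('B'): step: R->1, L=3; B->plug->B->R->F->L->B->refl->F->L'->H->R'->G->plug->G
Char 7 ('D'): step: R->2, L=3; D->plug->D->R->H->L->F->refl->B->L'->F->R'->H->plug->H
Char 8 ('F'): step: R->3, L=3; F->plug->F->R->A->L->D->refl->E->L'->C->R'->D->plug->D
Char 9 ('C'): step: R->4, L=3; C->plug->C->R->B->L->A->refl->C->L'->G->R'->A->plug->A
Char 10 ('F'): step: R->5, L=3; F->plug->F->R->B->L->A->refl->C->L'->G->R'->D->plug->D
Final: ciphertext=CFFEGGHDAD, RIGHT=5, LEFT=3

Answer: CFFEGGHDAD 5 3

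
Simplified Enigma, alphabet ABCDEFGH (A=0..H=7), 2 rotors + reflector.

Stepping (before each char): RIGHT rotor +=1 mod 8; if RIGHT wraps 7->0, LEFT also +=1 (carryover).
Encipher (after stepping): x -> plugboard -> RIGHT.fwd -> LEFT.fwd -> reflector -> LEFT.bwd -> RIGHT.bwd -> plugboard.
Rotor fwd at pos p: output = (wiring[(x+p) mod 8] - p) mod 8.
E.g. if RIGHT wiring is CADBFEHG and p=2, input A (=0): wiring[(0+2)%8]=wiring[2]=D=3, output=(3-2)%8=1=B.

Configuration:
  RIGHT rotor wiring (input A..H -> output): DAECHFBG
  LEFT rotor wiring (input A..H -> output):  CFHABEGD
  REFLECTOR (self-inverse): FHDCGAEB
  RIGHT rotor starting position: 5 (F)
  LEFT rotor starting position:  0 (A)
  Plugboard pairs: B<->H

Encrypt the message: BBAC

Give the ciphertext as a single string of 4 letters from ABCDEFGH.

Answer: HHFF

Derivation:
Char 1 ('B'): step: R->6, L=0; B->plug->H->R->H->L->D->refl->C->L'->A->R'->B->plug->H
Char 2 ('B'): step: R->7, L=0; B->plug->H->R->C->L->H->refl->B->L'->E->R'->B->plug->H
Char 3 ('A'): step: R->0, L->1 (L advanced); A->plug->A->R->D->L->A->refl->F->L'->F->R'->F->plug->F
Char 4 ('C'): step: R->1, L=1; C->plug->C->R->B->L->G->refl->E->L'->A->R'->F->plug->F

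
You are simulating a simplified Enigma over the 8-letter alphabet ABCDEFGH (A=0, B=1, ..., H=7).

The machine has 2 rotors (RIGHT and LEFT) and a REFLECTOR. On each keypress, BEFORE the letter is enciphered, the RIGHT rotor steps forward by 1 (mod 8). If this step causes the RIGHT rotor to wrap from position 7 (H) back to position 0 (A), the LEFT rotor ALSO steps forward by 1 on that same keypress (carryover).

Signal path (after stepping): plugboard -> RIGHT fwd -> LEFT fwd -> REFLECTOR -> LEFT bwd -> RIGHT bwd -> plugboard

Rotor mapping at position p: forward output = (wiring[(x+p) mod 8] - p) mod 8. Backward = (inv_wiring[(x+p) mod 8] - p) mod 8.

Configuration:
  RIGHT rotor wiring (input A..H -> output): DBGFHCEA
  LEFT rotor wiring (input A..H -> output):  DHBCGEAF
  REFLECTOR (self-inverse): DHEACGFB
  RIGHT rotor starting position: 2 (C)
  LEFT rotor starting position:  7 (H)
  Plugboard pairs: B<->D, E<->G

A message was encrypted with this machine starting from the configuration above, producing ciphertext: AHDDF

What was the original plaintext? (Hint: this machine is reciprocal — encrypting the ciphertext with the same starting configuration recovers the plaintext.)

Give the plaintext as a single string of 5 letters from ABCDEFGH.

Answer: DAAHG

Derivation:
Char 1 ('A'): step: R->3, L=7; A->plug->A->R->C->L->A->refl->D->L'->E->R'->B->plug->D
Char 2 ('H'): step: R->4, L=7; H->plug->H->R->B->L->E->refl->C->L'->D->R'->A->plug->A
Char 3 ('D'): step: R->5, L=7; D->plug->B->R->H->L->B->refl->H->L'->F->R'->A->plug->A
Char 4 ('D'): step: R->6, L=7; D->plug->B->R->C->L->A->refl->D->L'->E->R'->H->plug->H
Char 5 ('F'): step: R->7, L=7; F->plug->F->R->A->L->G->refl->F->L'->G->R'->E->plug->G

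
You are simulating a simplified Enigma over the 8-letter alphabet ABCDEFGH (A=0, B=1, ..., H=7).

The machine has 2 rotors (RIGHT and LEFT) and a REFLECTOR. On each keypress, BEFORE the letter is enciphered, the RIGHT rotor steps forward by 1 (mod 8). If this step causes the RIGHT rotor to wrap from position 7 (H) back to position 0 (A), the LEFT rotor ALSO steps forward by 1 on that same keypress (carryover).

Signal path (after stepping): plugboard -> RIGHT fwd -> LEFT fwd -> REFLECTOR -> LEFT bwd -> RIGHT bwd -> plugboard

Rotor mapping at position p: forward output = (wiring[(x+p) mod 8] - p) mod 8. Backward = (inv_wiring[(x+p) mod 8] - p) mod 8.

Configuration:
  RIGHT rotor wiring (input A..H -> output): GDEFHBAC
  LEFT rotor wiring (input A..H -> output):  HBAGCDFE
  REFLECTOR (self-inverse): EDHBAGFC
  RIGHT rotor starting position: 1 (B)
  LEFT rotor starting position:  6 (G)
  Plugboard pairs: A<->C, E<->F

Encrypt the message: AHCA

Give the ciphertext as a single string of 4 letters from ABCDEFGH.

Answer: FFFF

Derivation:
Char 1 ('A'): step: R->2, L=6; A->plug->C->R->F->L->A->refl->E->L'->G->R'->E->plug->F
Char 2 ('H'): step: R->3, L=6; H->plug->H->R->B->L->G->refl->F->L'->H->R'->E->plug->F
Char 3 ('C'): step: R->4, L=6; C->plug->A->R->D->L->D->refl->B->L'->C->R'->E->plug->F
Char 4 ('A'): step: R->5, L=6; A->plug->C->R->F->L->A->refl->E->L'->G->R'->E->plug->F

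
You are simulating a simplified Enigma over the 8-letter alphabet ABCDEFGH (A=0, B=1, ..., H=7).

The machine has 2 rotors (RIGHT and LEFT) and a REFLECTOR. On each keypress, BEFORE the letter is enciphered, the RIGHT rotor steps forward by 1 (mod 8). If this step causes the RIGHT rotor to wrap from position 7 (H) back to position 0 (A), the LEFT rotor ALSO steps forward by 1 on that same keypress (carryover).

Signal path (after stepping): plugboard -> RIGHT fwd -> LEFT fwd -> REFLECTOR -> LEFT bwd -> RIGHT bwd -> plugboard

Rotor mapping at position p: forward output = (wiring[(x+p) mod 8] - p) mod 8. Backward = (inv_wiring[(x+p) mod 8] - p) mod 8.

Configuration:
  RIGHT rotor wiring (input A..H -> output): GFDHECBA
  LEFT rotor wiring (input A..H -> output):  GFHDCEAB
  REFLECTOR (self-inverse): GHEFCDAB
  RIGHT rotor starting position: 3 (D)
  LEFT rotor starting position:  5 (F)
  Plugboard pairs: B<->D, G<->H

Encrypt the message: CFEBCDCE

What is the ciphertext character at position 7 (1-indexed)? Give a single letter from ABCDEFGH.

Char 1 ('C'): step: R->4, L=5; C->plug->C->R->F->L->C->refl->E->L'->C->R'->E->plug->E
Char 2 ('F'): step: R->5, L=5; F->plug->F->R->G->L->G->refl->A->L'->E->R'->B->plug->D
Char 3 ('E'): step: R->6, L=5; E->plug->E->R->F->L->C->refl->E->L'->C->R'->B->plug->D
Char 4 ('B'): step: R->7, L=5; B->plug->D->R->E->L->A->refl->G->L'->G->R'->C->plug->C
Char 5 ('C'): step: R->0, L->6 (L advanced); C->plug->C->R->D->L->H->refl->B->L'->E->R'->E->plug->E
Char 6 ('D'): step: R->1, L=6; D->plug->B->R->C->L->A->refl->G->L'->H->R'->G->plug->H
Char 7 ('C'): step: R->2, L=6; C->plug->C->R->C->L->A->refl->G->L'->H->R'->E->plug->E

E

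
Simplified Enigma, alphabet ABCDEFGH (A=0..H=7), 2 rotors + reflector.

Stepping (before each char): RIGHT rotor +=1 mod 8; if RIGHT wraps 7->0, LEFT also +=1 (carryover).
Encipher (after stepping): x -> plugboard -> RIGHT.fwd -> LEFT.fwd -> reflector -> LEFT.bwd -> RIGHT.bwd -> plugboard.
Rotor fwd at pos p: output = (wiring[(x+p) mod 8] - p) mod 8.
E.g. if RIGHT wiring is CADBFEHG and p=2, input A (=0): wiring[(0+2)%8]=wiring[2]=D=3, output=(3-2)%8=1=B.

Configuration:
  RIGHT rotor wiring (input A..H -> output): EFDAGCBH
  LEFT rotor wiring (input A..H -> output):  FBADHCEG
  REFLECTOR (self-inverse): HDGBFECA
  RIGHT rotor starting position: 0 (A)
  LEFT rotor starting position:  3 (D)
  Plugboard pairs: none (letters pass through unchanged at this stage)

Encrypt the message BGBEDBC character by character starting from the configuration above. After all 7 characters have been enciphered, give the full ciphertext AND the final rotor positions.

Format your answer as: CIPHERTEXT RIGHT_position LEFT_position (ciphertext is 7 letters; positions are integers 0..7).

Char 1 ('B'): step: R->1, L=3; B->plug->B->R->C->L->H->refl->A->L'->A->R'->F->plug->F
Char 2 ('G'): step: R->2, L=3; G->plug->G->R->C->L->H->refl->A->L'->A->R'->D->plug->D
Char 3 ('B'): step: R->3, L=3; B->plug->B->R->D->L->B->refl->D->L'->E->R'->E->plug->E
Char 4 ('E'): step: R->4, L=3; E->plug->E->R->A->L->A->refl->H->L'->C->R'->A->plug->A
Char 5 ('D'): step: R->5, L=3; D->plug->D->R->H->L->F->refl->E->L'->B->R'->H->plug->H
Char 6 ('B'): step: R->6, L=3; B->plug->B->R->B->L->E->refl->F->L'->H->R'->D->plug->D
Char 7 ('C'): step: R->7, L=3; C->plug->C->R->G->L->G->refl->C->L'->F->R'->B->plug->B
Final: ciphertext=FDEAHDB, RIGHT=7, LEFT=3

Answer: FDEAHDB 7 3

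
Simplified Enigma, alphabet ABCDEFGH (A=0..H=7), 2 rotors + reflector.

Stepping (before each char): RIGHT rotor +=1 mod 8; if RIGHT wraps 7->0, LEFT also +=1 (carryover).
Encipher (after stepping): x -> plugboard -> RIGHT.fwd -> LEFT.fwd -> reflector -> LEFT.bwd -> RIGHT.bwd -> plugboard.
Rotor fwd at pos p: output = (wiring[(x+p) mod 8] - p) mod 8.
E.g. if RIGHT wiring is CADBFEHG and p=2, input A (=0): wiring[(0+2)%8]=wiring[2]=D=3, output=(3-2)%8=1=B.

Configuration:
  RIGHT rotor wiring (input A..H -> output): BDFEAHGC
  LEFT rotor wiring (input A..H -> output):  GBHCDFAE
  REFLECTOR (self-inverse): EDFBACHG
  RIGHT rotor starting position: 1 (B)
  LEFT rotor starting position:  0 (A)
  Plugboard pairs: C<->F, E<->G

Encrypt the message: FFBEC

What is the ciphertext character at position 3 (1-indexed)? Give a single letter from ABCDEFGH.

Char 1 ('F'): step: R->2, L=0; F->plug->C->R->G->L->A->refl->E->L'->H->R'->G->plug->E
Char 2 ('F'): step: R->3, L=0; F->plug->C->R->E->L->D->refl->B->L'->B->R'->A->plug->A
Char 3 ('B'): step: R->4, L=0; B->plug->B->R->D->L->C->refl->F->L'->F->R'->E->plug->G

G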